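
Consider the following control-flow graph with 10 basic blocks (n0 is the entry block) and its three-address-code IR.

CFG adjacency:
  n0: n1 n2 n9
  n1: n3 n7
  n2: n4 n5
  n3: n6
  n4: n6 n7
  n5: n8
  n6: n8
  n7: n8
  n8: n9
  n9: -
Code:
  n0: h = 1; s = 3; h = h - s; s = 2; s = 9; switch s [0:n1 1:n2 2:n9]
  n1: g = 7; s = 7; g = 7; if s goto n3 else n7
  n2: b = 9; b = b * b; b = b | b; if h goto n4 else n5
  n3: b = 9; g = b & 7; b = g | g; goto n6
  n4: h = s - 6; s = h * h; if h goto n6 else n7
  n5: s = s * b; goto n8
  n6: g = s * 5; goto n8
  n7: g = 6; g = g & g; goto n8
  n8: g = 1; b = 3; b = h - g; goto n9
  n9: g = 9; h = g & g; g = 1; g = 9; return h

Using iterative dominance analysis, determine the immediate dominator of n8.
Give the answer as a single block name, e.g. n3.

idom tree: n1←n0 n2←n0 n3←n1 n4←n2 n5←n2 n6←n0 n7←n0 n8←n0 n9←n0
Join-block Dom:
  n6: preds {n3,n4}: {n0,n1,n3} ∩ {n0,n2,n4} = {n0}; idom=n0
  n7: preds {n1,n4}: {n0,n1} ∩ {n0,n2,n4} = {n0}; idom=n0
  n8: preds {n5,n6,n7}: {n0,n2,n5} ∩ {n0,n6} ∩ {n0,n7} = {n0}; idom=n0
  n9: preds {n0,n8}: {n0} ∩ {n0,n8} = {n0}; idom=n0

idom(n8) = n0

Answer: n0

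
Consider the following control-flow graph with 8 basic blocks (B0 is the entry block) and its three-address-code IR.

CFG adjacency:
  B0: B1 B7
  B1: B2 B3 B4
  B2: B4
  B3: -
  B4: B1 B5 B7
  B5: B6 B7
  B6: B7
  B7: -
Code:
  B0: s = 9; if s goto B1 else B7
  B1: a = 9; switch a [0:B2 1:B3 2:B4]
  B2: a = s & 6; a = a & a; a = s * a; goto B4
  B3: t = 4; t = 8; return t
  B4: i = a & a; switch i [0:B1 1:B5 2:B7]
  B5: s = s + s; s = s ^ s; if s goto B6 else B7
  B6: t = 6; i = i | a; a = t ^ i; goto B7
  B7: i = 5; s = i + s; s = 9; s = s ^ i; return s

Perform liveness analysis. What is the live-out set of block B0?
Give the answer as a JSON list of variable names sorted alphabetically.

Answer: ["s"]

Working:
def/use:
  B0: {s} / ∅
  B1: {a} / ∅
  B2: {a} / {s}
  B3: {t} / ∅
  B4: {i} / {a}
  B5: {s} / {s}
  B6: {a,i,t} / {a,i}
  B7: {i,s} / {s}

Backward fixpoint:
  B0: in=∅ out={s}
  B1: in={s} out={a,s}
  B2: in={s} out={a,s}
  B3: in=∅ out=∅
  B4: in={a,s} out={a,i,s}
  B5: in={a,i,s} out={a,i,s}
  B6: in={a,i,s} out={s}
  B7: in={s} out=∅

live-out(B0) = ["s"]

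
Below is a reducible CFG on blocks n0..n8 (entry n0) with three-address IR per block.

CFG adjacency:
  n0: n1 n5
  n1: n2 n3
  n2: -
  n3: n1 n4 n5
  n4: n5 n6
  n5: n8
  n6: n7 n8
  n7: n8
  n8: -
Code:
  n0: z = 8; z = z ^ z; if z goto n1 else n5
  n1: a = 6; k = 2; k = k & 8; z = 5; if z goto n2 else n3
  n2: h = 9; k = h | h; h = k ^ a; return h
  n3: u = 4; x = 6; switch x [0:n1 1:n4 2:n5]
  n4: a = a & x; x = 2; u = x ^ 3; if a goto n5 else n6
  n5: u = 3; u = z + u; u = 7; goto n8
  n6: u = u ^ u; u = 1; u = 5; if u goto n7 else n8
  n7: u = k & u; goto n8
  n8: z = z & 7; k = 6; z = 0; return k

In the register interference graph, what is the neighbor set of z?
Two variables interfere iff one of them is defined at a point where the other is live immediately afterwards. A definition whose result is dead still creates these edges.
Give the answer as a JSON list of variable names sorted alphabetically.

Answer: ["a", "k", "u", "x"]

Derivation:
Block summaries:
  n0 def {z} use ∅
  n1 def {a,k,z} use ∅
  n2 def {h,k} use {a}
  n3 def {u,x} use ∅
  n4 def {a,u,x} use {a,x}
  n5 def {u} use {z}
  n6 def {u} use {u}
  n7 def {u} use {k,u}
  n8 def {k,z} use {z}

Liveness:
  n0: in=∅ out={z}
  n1: in=∅ out={a,k,z}
  n2: in={a} out=∅
  n3: in={a,k,z} out={a,k,x,z}
  n4: in={a,k,x,z} out={k,u,z}
  n5: in={z} out={z}
  n6: in={k,u,z} out={k,u,z}
  n7: in={k,u,z} out={z}
  n8: in={z} out=∅

Interfere edges:
  a — {h,k,u,x,z}
  h — {a}
  k — {a,u,x,z}
  u — {a,k,z}
  x — {a,k,z}
  z — {a,k,u,x}

N(z) = ["a", "k", "u", "x"]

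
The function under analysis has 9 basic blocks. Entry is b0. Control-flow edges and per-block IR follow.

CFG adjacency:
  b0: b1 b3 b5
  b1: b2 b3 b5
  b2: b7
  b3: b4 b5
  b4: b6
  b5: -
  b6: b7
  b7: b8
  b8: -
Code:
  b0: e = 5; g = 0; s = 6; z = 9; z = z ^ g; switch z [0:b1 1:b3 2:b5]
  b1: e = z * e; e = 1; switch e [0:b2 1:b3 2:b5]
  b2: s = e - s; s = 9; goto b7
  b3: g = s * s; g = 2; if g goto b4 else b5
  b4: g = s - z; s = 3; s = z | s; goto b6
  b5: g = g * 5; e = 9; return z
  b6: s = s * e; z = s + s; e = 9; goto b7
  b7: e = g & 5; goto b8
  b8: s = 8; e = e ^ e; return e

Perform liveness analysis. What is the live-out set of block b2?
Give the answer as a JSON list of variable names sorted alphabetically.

def/use:
  b0 def {e,g,s,z} use ∅
  b1 def {e} use {e,z}
  b2 def {s} use {e,s}
  b3 def {g} use {s}
  b4 def {g,s} use {s,z}
  b5 def {e,g} use {g,z}
  b6 def {e,s,z} use {e,s}
  b7 def {e} use {g}
  b8 def {e,s} use {e}

Liveness:
  b0 li=∅ lo={e,g,s,z}
  b1 li={e,g,s,z} lo={e,g,s,z}
  b2 li={e,g,s} lo={g}
  b3 li={e,s,z} lo={e,g,s,z}
  b4 li={e,s,z} lo={e,g,s}
  b5 li={g,z} lo=∅
  b6 li={e,g,s} lo={g}
  b7 li={g} lo={e}
  b8 li={e} lo=∅

live-out(b2) = ["g"]

Answer: ["g"]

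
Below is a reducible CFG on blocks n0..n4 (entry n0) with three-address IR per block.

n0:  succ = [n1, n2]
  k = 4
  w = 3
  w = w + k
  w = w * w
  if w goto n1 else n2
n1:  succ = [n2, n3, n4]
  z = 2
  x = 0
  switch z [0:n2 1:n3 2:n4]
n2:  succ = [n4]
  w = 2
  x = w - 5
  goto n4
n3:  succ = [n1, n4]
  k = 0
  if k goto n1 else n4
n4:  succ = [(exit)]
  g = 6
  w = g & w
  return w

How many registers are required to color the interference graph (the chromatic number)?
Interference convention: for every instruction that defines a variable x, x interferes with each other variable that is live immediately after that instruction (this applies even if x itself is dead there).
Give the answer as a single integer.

Answer: 3

Derivation:
Per-block:
  n0 def {k,w} use ∅
  n1 def {x,z} use ∅
  n2 def {w,x} use ∅
  n3 def {k} use ∅
  n4 def {g,w} use {w}

Live sets:
  n0: in=∅ out={w}
  n1: in={w} out={w}
  n2: in=∅ out={w}
  n3: in={w} out={w}
  n4: in={w} out=∅

Interference:
  g: {w}
  k: {w}
  w: {g,k,x,z}
  x: {w,z}
  z: {w,x}

Chromatic number:
  clique {w,x,z} ⇒ need ≥ 3
  3-colouring: r0={w}  r1={g,k,x}  r2={z}
  χ = 3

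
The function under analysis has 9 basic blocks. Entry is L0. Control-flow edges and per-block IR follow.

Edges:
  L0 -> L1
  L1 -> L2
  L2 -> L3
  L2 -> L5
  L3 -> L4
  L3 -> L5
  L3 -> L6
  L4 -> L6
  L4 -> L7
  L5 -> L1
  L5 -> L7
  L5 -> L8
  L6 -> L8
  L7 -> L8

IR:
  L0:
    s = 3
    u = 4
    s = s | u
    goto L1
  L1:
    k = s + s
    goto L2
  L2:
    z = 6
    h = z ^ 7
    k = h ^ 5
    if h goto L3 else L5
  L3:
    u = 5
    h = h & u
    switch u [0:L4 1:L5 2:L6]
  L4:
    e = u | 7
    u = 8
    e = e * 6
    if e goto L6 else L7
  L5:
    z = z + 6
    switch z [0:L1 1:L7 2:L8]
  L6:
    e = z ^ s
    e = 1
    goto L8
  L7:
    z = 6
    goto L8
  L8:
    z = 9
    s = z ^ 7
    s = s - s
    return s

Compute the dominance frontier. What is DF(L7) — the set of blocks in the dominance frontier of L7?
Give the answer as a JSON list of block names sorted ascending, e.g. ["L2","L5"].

idom tree: L1←L0 L2←L1 L3←L2 L4←L3 L5←L2 L6←L3 L7←L2 L8←L2
Dom∩ at merges:
  L1: preds {L0,L5}: {L0} ∩ {L0,L1,L2,L5} = {L0}; idom=L0
  L5: preds {L2,L3}: {L0,L1,L2} ∩ {L0,L1,L2,L3} = {L0,L1,L2}; idom=L2
  L6: preds {L3,L4}: {L0,L1,L2,L3} ∩ {L0,L1,L2,L3,L4} = {L0,L1,L2,L3}; idom=L3
  L7: preds {L4,L5}: {L0,L1,L2,L3,L4} ∩ {L0,L1,L2,L5} = {L0,L1,L2}; idom=L2
  L8: preds {L5,L6,L7}: {L0,L1,L2,L5} ∩ {L0,L1,L2,L3,L6} ∩ {L0,L1,L2,L7} = {L0,L1,L2}; idom=L2

DF walk-up:
  join L1 pred L0: · stop@L0
  join L1 pred L5: L5→L2→L1 stop@L0
  join L5 pred L2: · stop@L2
  join L5 pred L3: L3 stop@L2
  join L6 pred L3: · stop@L3
  join L6 pred L4: L4 stop@L3
  join L7 pred L4: L4→L3 stop@L2
  join L7 pred L5: L5 stop@L2
  join L8 pred L5: L5 stop@L2
  join L8 pred L6: L6→L3 stop@L2
  join L8 pred L7: L7 stop@L2
  L0: DF=∅
  L1: DF={L1}
  L2: DF={L1}
  L3: DF={L5,L7,L8}
  L4: DF={L6,L7}
  L5: DF={L1,L7,L8}
  L6: DF={L8}
  L7: DF={L8}
  L8: DF=∅

DF(L7) = ["L8"]

Answer: ["L8"]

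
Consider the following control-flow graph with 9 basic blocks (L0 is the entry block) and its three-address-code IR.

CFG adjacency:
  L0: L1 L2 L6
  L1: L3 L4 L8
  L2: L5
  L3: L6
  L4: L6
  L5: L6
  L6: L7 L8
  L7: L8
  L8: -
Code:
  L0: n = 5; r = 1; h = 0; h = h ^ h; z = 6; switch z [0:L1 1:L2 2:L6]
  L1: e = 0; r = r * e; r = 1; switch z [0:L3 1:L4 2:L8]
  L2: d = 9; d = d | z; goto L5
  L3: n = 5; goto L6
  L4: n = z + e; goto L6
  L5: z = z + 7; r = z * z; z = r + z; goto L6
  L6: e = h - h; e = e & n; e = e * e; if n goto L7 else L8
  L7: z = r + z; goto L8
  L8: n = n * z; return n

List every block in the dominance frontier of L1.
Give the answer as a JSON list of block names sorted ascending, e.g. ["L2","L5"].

Answer: ["L6", "L8"]

Working:
idom tree: L1←L0 L2←L0 L3←L1 L4←L1 L5←L2 L6←L0 L7←L6 L8←L0
Dom∩ at merges:
  L6: preds {L0,L3,L4,L5}: {L0} ∩ {L0,L1,L3} ∩ {L0,L1,L4} ∩ {L0,L2,L5} = {L0}; idom=L0
  L8: preds {L1,L6,L7}: {L0,L1} ∩ {L0,L6} ∩ {L0,L6,L7} = {L0}; idom=L0

DF derivation:
  join L6 pred L0: · stop@L0
  join L6 pred L3: L3→L1 stop@L0
  join L6 pred L4: L4→L1 stop@L0
  join L6 pred L5: L5→L2 stop@L0
  join L8 pred L1: L1 stop@L0
  join L8 pred L6: L6 stop@L0
  join L8 pred L7: L7→L6 stop@L0
  L0 → ∅
  L1 → {L6,L8}
  L2 → {L6}
  L3 → {L6}
  L4 → {L6}
  L5 → {L6}
  L6 → {L8}
  L7 → {L8}
  L8 → ∅

DF(L1) = ["L6", "L8"]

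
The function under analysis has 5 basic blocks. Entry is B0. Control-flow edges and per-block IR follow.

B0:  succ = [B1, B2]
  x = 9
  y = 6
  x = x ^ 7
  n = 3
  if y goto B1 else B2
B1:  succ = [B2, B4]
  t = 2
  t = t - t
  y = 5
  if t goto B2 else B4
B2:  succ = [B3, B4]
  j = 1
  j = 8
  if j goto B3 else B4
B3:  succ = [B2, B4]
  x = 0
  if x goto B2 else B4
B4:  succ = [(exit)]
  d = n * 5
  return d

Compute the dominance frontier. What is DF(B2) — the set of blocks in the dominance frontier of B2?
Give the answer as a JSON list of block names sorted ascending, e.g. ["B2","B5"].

idom tree: B1←B0 B2←B0 B3←B2 B4←B0
Dom∩ at merges:
  B2: preds {B0,B1,B3}: {B0} ∩ {B0,B1} ∩ {B0,B2,B3} = {B0}; idom=B0
  B4: preds {B1,B2,B3}: {B0,B1} ∩ {B0,B2} ∩ {B0,B2,B3} = {B0}; idom=B0

DF walk-up:
  B2←B0: walk · to B0
  B2←B1: walk B1 to B0
  B2←B3: walk B3→B2 to B0
  B4←B1: walk B1 to B0
  B4←B2: walk B2 to B0
  B4←B3: walk B3→B2 to B0
  B0 → ∅
  B1 → {B2,B4}
  B2 → {B2,B4}
  B3 → {B2,B4}
  B4 → ∅

DF(B2) = ["B2", "B4"]

Answer: ["B2", "B4"]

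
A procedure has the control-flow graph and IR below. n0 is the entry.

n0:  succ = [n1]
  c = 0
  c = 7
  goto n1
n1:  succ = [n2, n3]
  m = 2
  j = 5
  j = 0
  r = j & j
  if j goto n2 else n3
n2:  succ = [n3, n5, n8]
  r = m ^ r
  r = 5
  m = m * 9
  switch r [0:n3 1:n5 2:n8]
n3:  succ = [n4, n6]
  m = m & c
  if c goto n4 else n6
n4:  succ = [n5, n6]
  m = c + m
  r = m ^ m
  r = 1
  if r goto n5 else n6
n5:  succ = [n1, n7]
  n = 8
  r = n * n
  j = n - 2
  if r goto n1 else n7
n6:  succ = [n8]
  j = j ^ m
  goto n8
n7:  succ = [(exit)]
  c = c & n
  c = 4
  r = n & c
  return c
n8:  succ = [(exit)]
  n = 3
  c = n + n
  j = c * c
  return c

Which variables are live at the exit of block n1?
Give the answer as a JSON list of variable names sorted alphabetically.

Per-block:
  n0 def {c} use ∅
  n1 def {j,m,r} use ∅
  n2 def {m,r} use {m,r}
  n3 def {m} use {c,m}
  n4 def {m,r} use {c,m}
  n5 def {j,n,r} use ∅
  n6 def {j} use {j,m}
  n7 def {c,r} use {c,n}
  n8 def {c,j,n} use ∅

Live sets:
  live n0: ∅→{c}
  live n1: {c}→{c,j,m,r}
  live n2: {c,j,m,r}→{c,j,m}
  live n3: {c,j,m}→{c,j,m}
  live n4: {c,j,m}→{c,j,m}
  live n5: {c}→{c,n}
  live n6: {j,m}→∅
  live n7: {c,n}→∅
  live n8: ∅→∅

live-out(n1) = ["c", "j", "m", "r"]

Answer: ["c", "j", "m", "r"]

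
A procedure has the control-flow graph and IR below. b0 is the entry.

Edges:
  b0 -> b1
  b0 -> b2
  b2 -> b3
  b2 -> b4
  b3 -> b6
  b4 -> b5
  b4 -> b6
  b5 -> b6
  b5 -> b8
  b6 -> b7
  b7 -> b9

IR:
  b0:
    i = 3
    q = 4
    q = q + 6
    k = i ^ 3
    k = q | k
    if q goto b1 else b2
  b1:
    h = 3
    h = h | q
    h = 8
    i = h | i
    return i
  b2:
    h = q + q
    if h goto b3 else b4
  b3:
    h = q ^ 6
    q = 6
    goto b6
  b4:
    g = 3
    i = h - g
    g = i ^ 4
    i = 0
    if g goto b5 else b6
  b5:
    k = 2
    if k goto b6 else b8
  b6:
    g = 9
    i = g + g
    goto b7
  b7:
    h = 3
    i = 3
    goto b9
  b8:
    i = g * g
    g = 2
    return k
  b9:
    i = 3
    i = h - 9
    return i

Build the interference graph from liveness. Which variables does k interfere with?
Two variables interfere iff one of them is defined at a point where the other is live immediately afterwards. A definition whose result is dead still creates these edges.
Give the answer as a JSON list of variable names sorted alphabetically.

Per-block:
  b0: def={i,k,q} ue=∅
  b1: def={h,i} ue={i,q}
  b2: def={h} ue={q}
  b3: def={h,q} ue={q}
  b4: def={g,i} ue={h}
  b5: def={k} ue=∅
  b6: def={g,i} ue=∅
  b7: def={h,i} ue=∅
  b8: def={g,i} ue={g,k}
  b9: def={i} ue={h}

Live sets:
  b0: in=∅ out={i,q}
  b1: in={i,q} out=∅
  b2: in={q} out={h,q}
  b3: in={q} out=∅
  b4: in={h} out={g}
  b5: in={g} out={g,k}
  b6: in=∅ out=∅
  b7: in=∅ out={h}
  b8: in={g,k} out=∅
  b9: in={h} out=∅

Interference:
  g↔{h,i,k}
  h↔{g,i,q}
  i↔{g,h,k,q}
  k↔{g,i,q}
  q↔{h,i,k}

N(k) = ["g", "i", "q"]

Answer: ["g", "i", "q"]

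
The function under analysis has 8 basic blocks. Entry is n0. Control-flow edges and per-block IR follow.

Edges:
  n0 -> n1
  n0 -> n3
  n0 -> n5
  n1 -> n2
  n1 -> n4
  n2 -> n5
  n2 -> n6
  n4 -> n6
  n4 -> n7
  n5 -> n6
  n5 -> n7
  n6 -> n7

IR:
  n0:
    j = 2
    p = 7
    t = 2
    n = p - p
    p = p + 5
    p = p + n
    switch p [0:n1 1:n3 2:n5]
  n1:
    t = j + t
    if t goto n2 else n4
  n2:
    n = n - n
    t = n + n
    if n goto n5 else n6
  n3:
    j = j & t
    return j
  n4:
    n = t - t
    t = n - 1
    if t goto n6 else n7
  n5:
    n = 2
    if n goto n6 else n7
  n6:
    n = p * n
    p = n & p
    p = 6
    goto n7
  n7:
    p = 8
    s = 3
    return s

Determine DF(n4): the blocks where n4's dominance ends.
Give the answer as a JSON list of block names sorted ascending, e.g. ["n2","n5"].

Answer: ["n6", "n7"]

Working:
idom tree: n1←n0 n2←n1 n3←n0 n4←n1 n5←n0 n6←n0 n7←n0
Dom∩ at merges:
  n5: preds {n0,n2}: {n0} ∩ {n0,n1,n2} = {n0}; idom=n0
  n6: preds {n2,n4,n5}: {n0,n1,n2} ∩ {n0,n1,n4} ∩ {n0,n5} = {n0}; idom=n0
  n7: preds {n4,n5,n6}: {n0,n1,n4} ∩ {n0,n5} ∩ {n0,n6} = {n0}; idom=n0

DF derivation:
  join n5 pred n0: · stop@n0
  join n5 pred n2: n2→n1 stop@n0
  join n6 pred n2: n2→n1 stop@n0
  join n6 pred n4: n4→n1 stop@n0
  join n6 pred n5: n5 stop@n0
  join n7 pred n4: n4→n1 stop@n0
  join n7 pred n5: n5 stop@n0
  join n7 pred n6: n6 stop@n0
  DF(n0)=∅
  DF(n1)={n5,n6,n7}
  DF(n2)={n5,n6}
  DF(n3)=∅
  DF(n4)={n6,n7}
  DF(n5)={n6,n7}
  DF(n6)={n7}
  DF(n7)=∅

DF(n4) = ["n6", "n7"]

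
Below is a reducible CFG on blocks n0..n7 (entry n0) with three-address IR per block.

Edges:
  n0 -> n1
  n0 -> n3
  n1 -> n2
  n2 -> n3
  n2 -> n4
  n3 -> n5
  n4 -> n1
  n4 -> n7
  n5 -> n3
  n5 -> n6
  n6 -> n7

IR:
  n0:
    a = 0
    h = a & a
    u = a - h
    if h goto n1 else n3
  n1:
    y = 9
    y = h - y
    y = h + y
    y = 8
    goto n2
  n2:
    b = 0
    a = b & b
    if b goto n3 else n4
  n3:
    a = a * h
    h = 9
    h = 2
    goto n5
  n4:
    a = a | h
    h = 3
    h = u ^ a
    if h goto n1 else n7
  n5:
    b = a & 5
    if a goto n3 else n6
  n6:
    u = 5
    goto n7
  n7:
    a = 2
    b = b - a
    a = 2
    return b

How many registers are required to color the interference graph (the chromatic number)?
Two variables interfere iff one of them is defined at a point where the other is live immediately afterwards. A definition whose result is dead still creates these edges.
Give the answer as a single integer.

Answer: 4

Derivation:
def/use:
  n0: {a,h,u} / ∅
  n1: {y} / {h}
  n2: {a,b} / ∅
  n3: {a,h} / {a,h}
  n4: {a,h} / {a,h,u}
  n5: {b} / {a}
  n6: {u} / ∅
  n7: {a,b} / {b}

Backward fixpoint:
  n0 li=∅ lo={a,h,u}
  n1 li={h,u} lo={h,u}
  n2 li={h,u} lo={a,b,h,u}
  n3 li={a,h} lo={a,h}
  n4 li={a,b,h,u} lo={b,h,u}
  n5 li={a,h} lo={a,b,h}
  n6 li={b} lo={b}
  n7 li={b} lo=∅

Interference:
  a — {b,h,u}
  b — {a,h,u}
  h — {a,b,u,y}
  u — {a,b,h,y}
  y — {h,u}

Registers:
  lower bound: {a,b,h,u} mutually conflict ⇒ χ ≥ 4
  assign a→c2 b→c3 h→c0 u→c1 y→c2 — no edge inside a register ⇒ χ ≤ 4
  χ = 4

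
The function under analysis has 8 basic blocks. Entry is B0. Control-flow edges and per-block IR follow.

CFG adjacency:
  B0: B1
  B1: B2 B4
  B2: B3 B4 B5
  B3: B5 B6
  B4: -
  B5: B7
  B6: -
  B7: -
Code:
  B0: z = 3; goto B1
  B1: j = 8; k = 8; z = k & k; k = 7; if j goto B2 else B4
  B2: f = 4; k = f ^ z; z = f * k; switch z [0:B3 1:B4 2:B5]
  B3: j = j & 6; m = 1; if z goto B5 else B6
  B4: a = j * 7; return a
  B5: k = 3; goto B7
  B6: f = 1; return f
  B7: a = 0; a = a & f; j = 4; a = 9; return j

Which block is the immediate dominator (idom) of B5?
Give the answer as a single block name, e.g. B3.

Answer: B2

Analysis:
idom tree: B1←B0 B2←B1 B3←B2 B4←B1 B5←B2 B6←B3 B7←B5
Dom∩ at merges:
  B4: preds {B1,B2}: {B0,B1} ∩ {B0,B1,B2} = {B0,B1}; idom=B1
  B5: preds {B2,B3}: {B0,B1,B2} ∩ {B0,B1,B2,B3} = {B0,B1,B2}; idom=B2

idom(B5) = B2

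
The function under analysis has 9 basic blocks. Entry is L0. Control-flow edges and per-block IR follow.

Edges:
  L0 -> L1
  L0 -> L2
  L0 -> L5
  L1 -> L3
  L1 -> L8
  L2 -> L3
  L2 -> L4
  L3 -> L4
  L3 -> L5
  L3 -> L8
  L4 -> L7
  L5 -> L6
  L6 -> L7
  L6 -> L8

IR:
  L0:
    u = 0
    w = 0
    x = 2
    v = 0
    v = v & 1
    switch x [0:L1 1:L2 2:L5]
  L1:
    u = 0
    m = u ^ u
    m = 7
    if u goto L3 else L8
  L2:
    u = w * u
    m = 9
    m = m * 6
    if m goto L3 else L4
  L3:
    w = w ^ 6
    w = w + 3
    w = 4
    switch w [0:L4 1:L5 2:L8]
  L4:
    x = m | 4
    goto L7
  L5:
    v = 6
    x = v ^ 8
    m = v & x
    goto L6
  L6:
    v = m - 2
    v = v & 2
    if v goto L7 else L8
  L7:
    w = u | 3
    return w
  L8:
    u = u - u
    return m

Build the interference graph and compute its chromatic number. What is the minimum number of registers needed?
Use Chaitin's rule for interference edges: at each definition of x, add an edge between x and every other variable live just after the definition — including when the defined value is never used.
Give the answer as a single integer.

def/use:
  L0: def={u,v,w,x} ue=∅
  L1: def={m,u} ue=∅
  L2: def={m,u} ue={u,w}
  L3: def={w} ue={w}
  L4: def={x} ue={m}
  L5: def={m,v,x} ue=∅
  L6: def={v} ue={m}
  L7: def={w} ue={u}
  L8: def={u} ue={m,u}

Backward fixpoint:
  L0 li=∅ lo={u,w}
  L1 li={w} lo={m,u,w}
  L2 li={u,w} lo={m,u,w}
  L3 li={m,u,w} lo={m,u}
  L4 li={m,u} lo={u}
  L5 li={u} lo={m,u}
  L6 li={m,u} lo={m,u}
  L7 li={u} lo=∅
  L8 li={m,u} lo=∅

Interference:
  m — {u,v,w}
  u — {m,v,w,x}
  v — {m,u,w,x}
  w — {m,u,v,x}
  x — {u,v,w}

Registers:
  lower bound: {m,u,v,w} mutually conflict ⇒ χ ≥ 4
  4-colouring: r0={u}  r1={v}  r2={w}  r3={m,x}
  χ = 4

Answer: 4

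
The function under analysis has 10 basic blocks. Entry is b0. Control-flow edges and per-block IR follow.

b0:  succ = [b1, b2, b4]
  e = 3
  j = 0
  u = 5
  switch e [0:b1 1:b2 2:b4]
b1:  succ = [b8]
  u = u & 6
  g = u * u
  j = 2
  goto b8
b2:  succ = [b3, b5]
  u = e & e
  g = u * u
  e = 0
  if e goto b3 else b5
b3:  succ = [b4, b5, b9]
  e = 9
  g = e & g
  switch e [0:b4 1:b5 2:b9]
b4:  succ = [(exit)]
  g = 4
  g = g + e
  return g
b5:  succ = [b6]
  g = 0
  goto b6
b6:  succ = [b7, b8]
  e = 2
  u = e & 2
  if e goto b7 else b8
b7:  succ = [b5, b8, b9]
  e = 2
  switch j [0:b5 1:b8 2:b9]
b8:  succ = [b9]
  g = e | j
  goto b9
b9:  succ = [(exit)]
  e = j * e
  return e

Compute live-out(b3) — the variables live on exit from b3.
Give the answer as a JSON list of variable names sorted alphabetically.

Block summaries:
  b0 def {e,j,u} use ∅
  b1 def {g,j,u} use {u}
  b2 def {e,g,u} use {e}
  b3 def {e,g} use {g}
  b4 def {g} use {e}
  b5 def {g} use ∅
  b6 def {e,u} use ∅
  b7 def {e} use {j}
  b8 def {g} use {e,j}
  b9 def {e} use {e,j}

Live sets:
  b0 li=∅ lo={e,j,u}
  b1 li={e,u} lo={e,j}
  b2 li={e,j} lo={g,j}
  b3 li={g,j} lo={e,j}
  b4 li={e} lo=∅
  b5 li={j} lo={j}
  b6 li={j} lo={e,j}
  b7 li={j} lo={e,j}
  b8 li={e,j} lo={e,j}
  b9 li={e,j} lo=∅

live-out(b3) = ["e", "j"]

Answer: ["e", "j"]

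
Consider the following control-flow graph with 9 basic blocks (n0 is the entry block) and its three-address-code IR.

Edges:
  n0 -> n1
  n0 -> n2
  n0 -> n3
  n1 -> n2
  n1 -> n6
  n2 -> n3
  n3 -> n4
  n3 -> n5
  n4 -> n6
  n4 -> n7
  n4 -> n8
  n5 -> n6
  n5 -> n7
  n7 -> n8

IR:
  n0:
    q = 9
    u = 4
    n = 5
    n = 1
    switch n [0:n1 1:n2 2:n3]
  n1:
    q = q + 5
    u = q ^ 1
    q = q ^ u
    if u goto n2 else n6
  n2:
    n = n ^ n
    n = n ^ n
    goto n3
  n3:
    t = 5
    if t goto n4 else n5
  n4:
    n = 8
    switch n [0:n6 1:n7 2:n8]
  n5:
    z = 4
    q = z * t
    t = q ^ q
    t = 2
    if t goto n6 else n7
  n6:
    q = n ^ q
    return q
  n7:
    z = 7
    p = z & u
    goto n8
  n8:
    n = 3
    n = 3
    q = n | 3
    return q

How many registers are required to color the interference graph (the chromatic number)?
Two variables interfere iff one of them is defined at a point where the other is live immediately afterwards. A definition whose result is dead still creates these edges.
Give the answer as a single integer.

def/use:
  n0: {n,q,u} / ∅
  n1: {q,u} / {q}
  n2: {n} / {n}
  n3: {t} / ∅
  n4: {n} / ∅
  n5: {q,t,z} / {t}
  n6: {q} / {n,q}
  n7: {p,z} / {u}
  n8: {n,q} / ∅

Live sets:
  n0 li=∅ lo={n,q,u}
  n1 li={n,q} lo={n,q,u}
  n2 li={n,q,u} lo={n,q,u}
  n3 li={n,q,u} lo={n,q,t,u}
  n4 li={q,u} lo={n,q,u}
  n5 li={n,t,u} lo={n,q,u}
  n6 li={n,q} lo=∅
  n7 li={u} lo=∅
  n8 li=∅ lo=∅

Interfere edges:
  n: {q,t,u,z}
  p: ∅
  q: {n,t,u}
  t: {n,q,u,z}
  u: {n,q,t,z}
  z: {n,t,u}

Colouring:
  clique {n,q,t,u} ⇒ need ≥ 4
  4-colouring: R0={n,p}  R1={t}  R2={u}  R3={q,z}
  χ = 4

Answer: 4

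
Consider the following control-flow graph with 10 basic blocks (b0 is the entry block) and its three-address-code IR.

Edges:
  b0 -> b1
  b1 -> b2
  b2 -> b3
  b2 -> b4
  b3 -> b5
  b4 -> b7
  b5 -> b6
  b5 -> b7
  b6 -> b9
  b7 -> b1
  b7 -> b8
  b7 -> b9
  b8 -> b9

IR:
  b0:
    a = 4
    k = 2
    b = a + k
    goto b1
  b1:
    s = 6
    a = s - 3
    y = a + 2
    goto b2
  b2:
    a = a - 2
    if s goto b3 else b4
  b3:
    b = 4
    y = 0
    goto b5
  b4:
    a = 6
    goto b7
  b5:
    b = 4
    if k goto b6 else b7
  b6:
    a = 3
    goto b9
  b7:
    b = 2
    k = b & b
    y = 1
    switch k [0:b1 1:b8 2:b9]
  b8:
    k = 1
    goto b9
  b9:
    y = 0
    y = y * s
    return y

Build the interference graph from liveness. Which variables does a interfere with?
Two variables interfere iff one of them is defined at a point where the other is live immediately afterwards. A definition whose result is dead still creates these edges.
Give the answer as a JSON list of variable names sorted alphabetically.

def/use:
  b0 def {a,b,k} use ∅
  b1 def {a,s,y} use ∅
  b2 def {a} use {a,s}
  b3 def {b,y} use ∅
  b4 def {a} use ∅
  b5 def {b} use {k}
  b6 def {a} use ∅
  b7 def {b,k,y} use ∅
  b8 def {k} use ∅
  b9 def {y} use {s}

Live sets:
  b0 li=∅ lo={k}
  b1 li={k} lo={a,k,s}
  b2 li={a,k,s} lo={k,s}
  b3 li={k,s} lo={k,s}
  b4 li={s} lo={s}
  b5 li={k,s} lo={s}
  b6 li={s} lo={s}
  b7 li={s} lo={k,s}
  b8 li={s} lo={s}
  b9 li={s} lo=∅

Interfere edges:
  a — {k,s,y}
  b — {k,s}
  k — {a,b,s,y}
  s — {a,b,k,y}
  y — {a,k,s}

N(a) = ["k", "s", "y"]

Answer: ["k", "s", "y"]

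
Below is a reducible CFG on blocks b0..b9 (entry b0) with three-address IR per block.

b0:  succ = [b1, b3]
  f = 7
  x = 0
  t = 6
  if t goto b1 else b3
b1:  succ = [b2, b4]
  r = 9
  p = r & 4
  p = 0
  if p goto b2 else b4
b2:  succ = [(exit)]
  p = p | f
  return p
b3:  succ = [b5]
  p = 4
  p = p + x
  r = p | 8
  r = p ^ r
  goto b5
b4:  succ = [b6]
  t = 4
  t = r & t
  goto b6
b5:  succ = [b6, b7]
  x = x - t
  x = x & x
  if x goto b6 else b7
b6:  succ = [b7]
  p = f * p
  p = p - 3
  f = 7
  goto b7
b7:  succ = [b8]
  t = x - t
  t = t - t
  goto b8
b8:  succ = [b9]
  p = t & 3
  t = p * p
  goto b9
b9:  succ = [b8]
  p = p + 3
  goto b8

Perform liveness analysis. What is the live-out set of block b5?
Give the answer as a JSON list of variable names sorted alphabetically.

Answer: ["f", "p", "t", "x"]

Derivation:
Per-block:
  b0: def={f,t,x} ue=∅
  b1: def={p,r} ue=∅
  b2: def={p} ue={f,p}
  b3: def={p,r} ue={x}
  b4: def={t} ue={r}
  b5: def={x} ue={t,x}
  b6: def={f,p} ue={f,p}
  b7: def={t} ue={t,x}
  b8: def={p,t} ue={t}
  b9: def={p} ue={p}

Backward fixpoint:
  b0 li=∅ lo={f,t,x}
  b1 li={f,x} lo={f,p,r,x}
  b2 li={f,p} lo=∅
  b3 li={f,t,x} lo={f,p,t,x}
  b4 li={f,p,r,x} lo={f,p,t,x}
  b5 li={f,p,t,x} lo={f,p,t,x}
  b6 li={f,p,t,x} lo={t,x}
  b7 li={t,x} lo={t}
  b8 li={t} lo={p,t}
  b9 li={p,t} lo={t}

live-out(b5) = ["f", "p", "t", "x"]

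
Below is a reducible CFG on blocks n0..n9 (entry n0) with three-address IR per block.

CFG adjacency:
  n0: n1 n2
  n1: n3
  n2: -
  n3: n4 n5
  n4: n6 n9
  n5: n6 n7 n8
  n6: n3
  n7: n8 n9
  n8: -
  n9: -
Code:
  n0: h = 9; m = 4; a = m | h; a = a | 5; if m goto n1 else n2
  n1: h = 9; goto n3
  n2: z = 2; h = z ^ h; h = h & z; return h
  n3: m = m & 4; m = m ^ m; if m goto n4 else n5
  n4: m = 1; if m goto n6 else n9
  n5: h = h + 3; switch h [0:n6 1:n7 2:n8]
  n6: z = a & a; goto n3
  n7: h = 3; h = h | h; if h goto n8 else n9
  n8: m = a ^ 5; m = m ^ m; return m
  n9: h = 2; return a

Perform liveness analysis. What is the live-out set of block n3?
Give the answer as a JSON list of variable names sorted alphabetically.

Block summaries:
  n0 def {a,h,m} use ∅
  n1 def {h} use ∅
  n2 def {h,z} use {h}
  n3 def {m} use {m}
  n4 def {m} use ∅
  n5 def {h} use {h}
  n6 def {z} use {a}
  n7 def {h} use ∅
  n8 def {m} use {a}
  n9 def {h} use {a}

Liveness:
  n0: in=∅ out={a,h,m}
  n1: in={a,m} out={a,h,m}
  n2: in={h} out=∅
  n3: in={a,h,m} out={a,h,m}
  n4: in={a,h} out={a,h,m}
  n5: in={a,h,m} out={a,h,m}
  n6: in={a,h,m} out={a,h,m}
  n7: in={a} out={a}
  n8: in={a} out=∅
  n9: in={a} out=∅

live-out(n3) = ["a", "h", "m"]

Answer: ["a", "h", "m"]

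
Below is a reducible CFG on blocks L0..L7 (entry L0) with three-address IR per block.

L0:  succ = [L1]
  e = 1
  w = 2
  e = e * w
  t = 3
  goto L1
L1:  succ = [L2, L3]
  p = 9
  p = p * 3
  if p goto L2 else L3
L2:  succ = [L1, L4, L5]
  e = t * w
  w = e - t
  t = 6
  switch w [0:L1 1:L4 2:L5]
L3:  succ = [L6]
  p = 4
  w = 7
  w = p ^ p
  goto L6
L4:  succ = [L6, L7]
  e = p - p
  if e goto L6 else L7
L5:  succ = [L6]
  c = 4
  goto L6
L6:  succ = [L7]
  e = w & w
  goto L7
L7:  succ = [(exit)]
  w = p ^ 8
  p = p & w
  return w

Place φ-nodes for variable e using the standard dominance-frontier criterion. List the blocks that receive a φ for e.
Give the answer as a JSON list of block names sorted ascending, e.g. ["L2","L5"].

idom tree: L1←L0 L2←L1 L3←L1 L4←L2 L5←L2 L6←L1 L7←L1
Dom at joins:
  L1: preds {L0,L2}: {L0} ∩ {L0,L1,L2} = {L0}; idom=L0
  L6: preds {L3,L4,L5}: {L0,L1,L3} ∩ {L0,L1,L2,L4} ∩ {L0,L1,L2,L5} = {L0,L1}; idom=L1
  L7: preds {L4,L6}: {L0,L1,L2,L4} ∩ {L0,L1,L6} = {L0,L1}; idom=L1

Frontier:
  L1←L0: walk · to L0
  L1←L2: walk L2→L1 to L0
  L6←L3: walk L3 to L1
  L6←L4: walk L4→L2 to L1
  L6←L5: walk L5→L2 to L1
  L7←L4: walk L4→L2 to L1
  L7←L6: walk L6 to L1
  DF(L0)=∅
  DF(L1)={L1}
  DF(L2)={L1,L6,L7}
  DF(L3)={L6}
  DF(L4)={L6,L7}
  DF(L5)={L6}
  DF(L6)={L7}
  DF(L7)=∅

φ for e: defs {L0,L2,L4,L6}
  DF⁺ = {L1,L6,L7}

Answer: ["L1", "L6", "L7"]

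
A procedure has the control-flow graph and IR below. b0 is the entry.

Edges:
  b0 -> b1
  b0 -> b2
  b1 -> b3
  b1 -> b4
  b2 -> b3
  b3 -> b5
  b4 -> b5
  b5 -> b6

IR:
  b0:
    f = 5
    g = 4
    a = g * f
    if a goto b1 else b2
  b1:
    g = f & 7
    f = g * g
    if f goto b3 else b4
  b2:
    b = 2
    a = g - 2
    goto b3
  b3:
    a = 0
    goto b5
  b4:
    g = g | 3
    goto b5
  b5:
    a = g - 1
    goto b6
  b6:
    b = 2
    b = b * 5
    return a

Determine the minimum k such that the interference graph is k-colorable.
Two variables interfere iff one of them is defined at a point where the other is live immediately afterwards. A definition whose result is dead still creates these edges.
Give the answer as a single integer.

Per-block:
  b0: {a,f,g} / ∅
  b1: {f,g} / {f}
  b2: {a,b} / {g}
  b3: {a} / ∅
  b4: {g} / {g}
  b5: {a} / {g}
  b6: {b} / {a}

Live sets:
  live b0: ∅→{f,g}
  live b1: {f}→{g}
  live b2: {g}→{g}
  live b3: {g}→{g}
  live b4: {g}→{g}
  live b5: {g}→{a}
  live b6: {a}→∅

Interference:
  a↔{b,f,g}
  b↔{a,g}
  f↔{a,g}
  g↔{a,b,f}

Chromatic number:
  {a,b,g} pairwise interfere (3-clique) ⇒ χ ≥ 3
  3-colouring: c0={a}  c1={g}  c2={b,f}
  χ = 3

Answer: 3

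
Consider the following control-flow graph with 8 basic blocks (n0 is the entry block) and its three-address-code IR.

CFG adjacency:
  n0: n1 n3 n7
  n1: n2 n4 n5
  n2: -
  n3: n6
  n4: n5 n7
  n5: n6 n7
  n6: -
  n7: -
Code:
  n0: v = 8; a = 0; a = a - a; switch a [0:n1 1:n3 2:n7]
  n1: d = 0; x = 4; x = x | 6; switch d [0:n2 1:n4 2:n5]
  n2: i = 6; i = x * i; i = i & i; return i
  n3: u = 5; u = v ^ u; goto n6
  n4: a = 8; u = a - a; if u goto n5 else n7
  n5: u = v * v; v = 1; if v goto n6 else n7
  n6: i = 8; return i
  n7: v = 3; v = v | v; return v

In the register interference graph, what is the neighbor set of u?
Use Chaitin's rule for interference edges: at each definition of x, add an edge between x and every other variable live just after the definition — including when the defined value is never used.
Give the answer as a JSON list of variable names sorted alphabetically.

Answer: ["v"]

Analysis:
Block summaries:
  n0: {a,v} / ∅
  n1: {d,x} / ∅
  n2: {i} / {x}
  n3: {u} / {v}
  n4: {a,u} / ∅
  n5: {u,v} / {v}
  n6: {i} / ∅
  n7: {v} / ∅

Backward fixpoint:
  n0: in=∅ out={v}
  n1: in={v} out={v,x}
  n2: in={x} out=∅
  n3: in={v} out=∅
  n4: in={v} out={v}
  n5: in={v} out=∅
  n6: in=∅ out=∅
  n7: in=∅ out=∅

Conflict graph:
  a↔{v}
  d↔{v,x}
  i↔{x}
  u↔{v}
  v↔{a,d,u,x}
  x↔{d,i,v}

N(u) = ["v"]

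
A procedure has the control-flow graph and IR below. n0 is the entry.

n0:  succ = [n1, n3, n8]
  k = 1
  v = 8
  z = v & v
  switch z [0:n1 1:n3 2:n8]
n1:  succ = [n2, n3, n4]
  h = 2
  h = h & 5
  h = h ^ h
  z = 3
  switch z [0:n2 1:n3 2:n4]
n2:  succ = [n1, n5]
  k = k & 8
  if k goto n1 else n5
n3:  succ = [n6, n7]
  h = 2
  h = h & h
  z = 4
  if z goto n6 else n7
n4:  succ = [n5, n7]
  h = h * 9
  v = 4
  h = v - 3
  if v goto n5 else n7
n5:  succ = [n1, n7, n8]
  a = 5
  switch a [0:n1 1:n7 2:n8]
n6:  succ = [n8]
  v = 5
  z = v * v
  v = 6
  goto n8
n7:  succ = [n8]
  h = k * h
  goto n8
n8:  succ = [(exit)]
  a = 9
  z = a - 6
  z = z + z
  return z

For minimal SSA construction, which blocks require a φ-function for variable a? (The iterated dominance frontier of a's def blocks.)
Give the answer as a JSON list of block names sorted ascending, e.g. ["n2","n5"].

idom tree: n1←n0 n2←n1 n3←n0 n4←n1 n5←n1 n6←n3 n7←n0 n8←n0
Dom∩ at merges:
  n1: preds {n0,n2,n5}: {n0} ∩ {n0,n1,n2} ∩ {n0,n1,n5} = {n0}; idom=n0
  n3: preds {n0,n1}: {n0} ∩ {n0,n1} = {n0}; idom=n0
  n5: preds {n2,n4}: {n0,n1,n2} ∩ {n0,n1,n4} = {n0,n1}; idom=n1
  n7: preds {n3,n4,n5}: {n0,n3} ∩ {n0,n1,n4} ∩ {n0,n1,n5} = {n0}; idom=n0
  n8: preds {n0,n5,n6,n7}: {n0} ∩ {n0,n1,n5} ∩ {n0,n3,n6} ∩ {n0,n7} = {n0}; idom=n0

DF walk-up:
  join n1 pred n0: · stop@n0
  join n1 pred n2: n2→n1 stop@n0
  join n1 pred n5: n5→n1 stop@n0
  join n3 pred n0: · stop@n0
  join n3 pred n1: n1 stop@n0
  join n5 pred n2: n2 stop@n1
  join n5 pred n4: n4 stop@n1
  join n7 pred n3: n3 stop@n0
  join n7 pred n4: n4→n1 stop@n0
  join n7 pred n5: n5→n1 stop@n0
  join n8 pred n0: · stop@n0
  join n8 pred n5: n5→n1 stop@n0
  join n8 pred n6: n6→n3 stop@n0
  join n8 pred n7: n7 stop@n0
  n0: DF=∅
  n1: DF={n1,n3,n7,n8}
  n2: DF={n1,n5}
  n3: DF={n7,n8}
  n4: DF={n5,n7}
  n5: DF={n1,n7,n8}
  n6: DF={n8}
  n7: DF={n8}
  n8: DF=∅

φ for a: defs {n5,n8}
  DF⁺ = {n1,n3,n7,n8}

Answer: ["n1", "n3", "n7", "n8"]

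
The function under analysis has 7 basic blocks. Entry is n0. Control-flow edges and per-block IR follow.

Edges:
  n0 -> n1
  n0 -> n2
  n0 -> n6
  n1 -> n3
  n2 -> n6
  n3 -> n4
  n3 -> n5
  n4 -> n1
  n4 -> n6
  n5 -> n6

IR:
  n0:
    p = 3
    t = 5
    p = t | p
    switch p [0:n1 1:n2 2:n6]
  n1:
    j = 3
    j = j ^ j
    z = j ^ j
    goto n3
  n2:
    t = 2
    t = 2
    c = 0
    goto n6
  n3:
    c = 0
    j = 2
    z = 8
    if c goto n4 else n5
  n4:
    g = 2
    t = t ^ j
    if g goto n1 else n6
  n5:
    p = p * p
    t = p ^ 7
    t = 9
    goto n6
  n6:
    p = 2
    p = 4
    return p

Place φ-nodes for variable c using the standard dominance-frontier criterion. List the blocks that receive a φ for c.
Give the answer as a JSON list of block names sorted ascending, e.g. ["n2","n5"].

Answer: ["n1", "n6"]

Working:
idom tree: n1←n0 n2←n0 n3←n1 n4←n3 n5←n3 n6←n0
Join-block Dom:
  n1: preds {n0,n4}: {n0} ∩ {n0,n1,n3,n4} = {n0}; idom=n0
  n6: preds {n0,n2,n4,n5}: {n0} ∩ {n0,n2} ∩ {n0,n1,n3,n4} ∩ {n0,n1,n3,n5} = {n0}; idom=n0

Frontier:
  join n1 pred n0: · stop@n0
  join n1 pred n4: n4→n3→n1 stop@n0
  join n6 pred n0: · stop@n0
  join n6 pred n2: n2 stop@n0
  join n6 pred n4: n4→n3→n1 stop@n0
  join n6 pred n5: n5→n3→n1 stop@n0
  DF(n0)=∅
  DF(n1)={n1,n6}
  DF(n2)={n6}
  DF(n3)={n1,n6}
  DF(n4)={n1,n6}
  DF(n5)={n6}
  DF(n6)=∅

φ for c: defs {n2,n3}
  DF⁺ = {n1,n6}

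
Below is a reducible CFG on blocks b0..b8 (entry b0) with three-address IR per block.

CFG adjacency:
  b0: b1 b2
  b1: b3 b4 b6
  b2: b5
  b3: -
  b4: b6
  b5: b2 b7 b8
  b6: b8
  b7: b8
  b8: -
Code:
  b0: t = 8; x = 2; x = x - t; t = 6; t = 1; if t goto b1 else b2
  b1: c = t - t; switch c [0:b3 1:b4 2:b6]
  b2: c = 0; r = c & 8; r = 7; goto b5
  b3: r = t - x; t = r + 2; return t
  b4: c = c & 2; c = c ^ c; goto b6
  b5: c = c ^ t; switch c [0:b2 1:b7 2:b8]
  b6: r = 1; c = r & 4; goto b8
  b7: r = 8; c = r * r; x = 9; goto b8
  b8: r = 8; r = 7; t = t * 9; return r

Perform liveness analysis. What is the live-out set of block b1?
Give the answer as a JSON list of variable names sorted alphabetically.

Answer: ["c", "t", "x"]

Working:
Per-block:
  b0: {t,x} / ∅
  b1: {c} / {t}
  b2: {c,r} / ∅
  b3: {r,t} / {t,x}
  b4: {c} / {c}
  b5: {c} / {c,t}
  b6: {c,r} / ∅
  b7: {c,r,x} / ∅
  b8: {r,t} / {t}

Backward fixpoint:
  b0: in=∅ out={t,x}
  b1: in={t,x} out={c,t,x}
  b2: in={t} out={c,t}
  b3: in={t,x} out=∅
  b4: in={c,t} out={t}
  b5: in={c,t} out={t}
  b6: in={t} out={t}
  b7: in={t} out={t}
  b8: in={t} out=∅

live-out(b1) = ["c", "t", "x"]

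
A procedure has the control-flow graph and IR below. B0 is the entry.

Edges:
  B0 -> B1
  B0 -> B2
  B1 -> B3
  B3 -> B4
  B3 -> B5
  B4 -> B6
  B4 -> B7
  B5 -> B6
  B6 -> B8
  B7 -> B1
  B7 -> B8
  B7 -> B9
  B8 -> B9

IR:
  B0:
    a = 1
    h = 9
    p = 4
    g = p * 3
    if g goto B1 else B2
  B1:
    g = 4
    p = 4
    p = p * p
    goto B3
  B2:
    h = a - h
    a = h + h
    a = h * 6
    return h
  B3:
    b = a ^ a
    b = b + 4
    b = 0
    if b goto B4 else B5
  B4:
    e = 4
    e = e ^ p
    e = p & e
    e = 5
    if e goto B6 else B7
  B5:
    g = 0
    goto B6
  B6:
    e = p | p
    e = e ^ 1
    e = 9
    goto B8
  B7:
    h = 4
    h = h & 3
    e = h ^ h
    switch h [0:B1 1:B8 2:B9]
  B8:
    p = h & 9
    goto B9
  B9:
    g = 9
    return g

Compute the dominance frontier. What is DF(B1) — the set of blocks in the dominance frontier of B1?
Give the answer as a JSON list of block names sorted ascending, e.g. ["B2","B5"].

Answer: ["B1"]

Analysis:
idom tree: B1←B0 B2←B0 B3←B1 B4←B3 B5←B3 B6←B3 B7←B4 B8←B3 B9←B3
Dom at joins:
  B1: preds {B0,B7}: {B0} ∩ {B0,B1,B3,B4,B7} = {B0}; idom=B0
  B6: preds {B4,B5}: {B0,B1,B3,B4} ∩ {B0,B1,B3,B5} = {B0,B1,B3}; idom=B3
  B8: preds {B6,B7}: {B0,B1,B3,B6} ∩ {B0,B1,B3,B4,B7} = {B0,B1,B3}; idom=B3
  B9: preds {B7,B8}: {B0,B1,B3,B4,B7} ∩ {B0,B1,B3,B8} = {B0,B1,B3}; idom=B3

Frontier:
  B1←B0: walk · to B0
  B1←B7: walk B7→B4→B3→B1 to B0
  B6←B4: walk B4 to B3
  B6←B5: walk B5 to B3
  B8←B6: walk B6 to B3
  B8←B7: walk B7→B4 to B3
  B9←B7: walk B7→B4 to B3
  B9←B8: walk B8 to B3
  DF(B0)=∅
  DF(B1)={B1}
  DF(B2)=∅
  DF(B3)={B1}
  DF(B4)={B1,B6,B8,B9}
  DF(B5)={B6}
  DF(B6)={B8}
  DF(B7)={B1,B8,B9}
  DF(B8)={B9}
  DF(B9)=∅

DF(B1) = ["B1"]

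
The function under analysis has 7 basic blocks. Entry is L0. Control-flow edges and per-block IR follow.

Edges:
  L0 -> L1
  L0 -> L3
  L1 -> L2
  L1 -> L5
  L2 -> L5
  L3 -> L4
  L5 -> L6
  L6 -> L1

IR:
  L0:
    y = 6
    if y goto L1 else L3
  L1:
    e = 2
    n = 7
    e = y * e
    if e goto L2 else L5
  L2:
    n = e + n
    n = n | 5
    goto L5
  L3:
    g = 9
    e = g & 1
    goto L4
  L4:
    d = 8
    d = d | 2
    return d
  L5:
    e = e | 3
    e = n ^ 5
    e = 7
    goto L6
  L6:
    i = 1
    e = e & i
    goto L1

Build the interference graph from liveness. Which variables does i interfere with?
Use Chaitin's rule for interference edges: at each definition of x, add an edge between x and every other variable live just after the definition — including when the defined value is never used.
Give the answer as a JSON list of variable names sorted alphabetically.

Answer: ["e", "y"]

Derivation:
def/use:
  L0: {y} / ∅
  L1: {e,n} / {y}
  L2: {n} / {e,n}
  L3: {e,g} / ∅
  L4: {d} / ∅
  L5: {e} / {e,n}
  L6: {e,i} / {e}

Backward fixpoint:
  live L0: ∅→{y}
  live L1: {y}→{e,n,y}
  live L2: {e,n,y}→{e,n,y}
  live L3: ∅→∅
  live L4: ∅→∅
  live L5: {e,n,y}→{e,y}
  live L6: {e,y}→{y}

Interfere edges:
  d↔∅
  e↔{i,n,y}
  g↔∅
  i↔{e,y}
  n↔{e,y}
  y↔{e,i,n}

N(i) = ["e", "y"]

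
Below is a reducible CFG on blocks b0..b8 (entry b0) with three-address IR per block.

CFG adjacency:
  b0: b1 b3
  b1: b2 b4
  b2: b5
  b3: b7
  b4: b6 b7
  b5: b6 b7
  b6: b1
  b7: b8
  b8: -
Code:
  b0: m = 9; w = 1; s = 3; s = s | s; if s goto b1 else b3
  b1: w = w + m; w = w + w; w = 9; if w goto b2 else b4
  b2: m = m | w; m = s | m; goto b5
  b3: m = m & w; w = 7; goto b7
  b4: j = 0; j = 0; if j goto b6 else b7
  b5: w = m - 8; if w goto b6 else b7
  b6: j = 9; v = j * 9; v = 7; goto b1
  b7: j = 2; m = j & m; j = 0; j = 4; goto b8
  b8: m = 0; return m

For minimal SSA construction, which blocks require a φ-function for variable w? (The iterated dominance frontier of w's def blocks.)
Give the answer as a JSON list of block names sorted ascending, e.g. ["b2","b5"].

idom tree: b1←b0 b2←b1 b3←b0 b4←b1 b5←b2 b6←b1 b7←b0 b8←b7
Dom∩ at merges:
  b1: preds {b0,b6}: {b0} ∩ {b0,b1,b6} = {b0}; idom=b0
  b6: preds {b4,b5}: {b0,b1,b4} ∩ {b0,b1,b2,b5} = {b0,b1}; idom=b1
  b7: preds {b3,b4,b5}: {b0,b3} ∩ {b0,b1,b4} ∩ {b0,b1,b2,b5} = {b0}; idom=b0

Frontier:
  b1←b0: walk · to b0
  b1←b6: walk b6→b1 to b0
  b6←b4: walk b4 to b1
  b6←b5: walk b5→b2 to b1
  b7←b3: walk b3 to b0
  b7←b4: walk b4→b1 to b0
  b7←b5: walk b5→b2→b1 to b0
  b0: DF=∅
  b1: DF={b1,b7}
  b2: DF={b6,b7}
  b3: DF={b7}
  b4: DF={b6,b7}
  b5: DF={b6,b7}
  b6: DF={b1}
  b7: DF=∅
  b8: DF=∅

φ for w: defs {b0,b1,b3,b5}
  DF⁺ = {b1,b6,b7}

Answer: ["b1", "b6", "b7"]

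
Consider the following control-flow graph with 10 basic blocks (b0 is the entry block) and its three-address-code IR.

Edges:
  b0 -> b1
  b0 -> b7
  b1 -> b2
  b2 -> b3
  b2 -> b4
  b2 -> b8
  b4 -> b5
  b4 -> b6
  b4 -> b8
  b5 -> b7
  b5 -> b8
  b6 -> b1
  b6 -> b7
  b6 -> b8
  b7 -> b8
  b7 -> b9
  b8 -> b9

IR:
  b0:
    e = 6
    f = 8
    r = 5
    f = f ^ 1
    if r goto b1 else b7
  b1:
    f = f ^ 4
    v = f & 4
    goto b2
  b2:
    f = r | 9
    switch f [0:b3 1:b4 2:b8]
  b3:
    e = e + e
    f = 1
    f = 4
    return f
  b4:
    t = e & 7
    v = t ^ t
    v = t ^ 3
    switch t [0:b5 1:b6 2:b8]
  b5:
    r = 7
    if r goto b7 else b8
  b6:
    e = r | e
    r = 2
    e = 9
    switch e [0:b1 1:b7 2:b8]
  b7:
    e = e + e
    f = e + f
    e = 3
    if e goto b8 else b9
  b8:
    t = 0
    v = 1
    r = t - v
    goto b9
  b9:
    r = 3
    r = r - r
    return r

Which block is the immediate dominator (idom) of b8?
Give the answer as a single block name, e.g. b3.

Answer: b0

Analysis:
idom tree: b1←b0 b2←b1 b3←b2 b4←b2 b5←b4 b6←b4 b7←b0 b8←b0 b9←b0
Dom at joins:
  b1: preds {b0,b6}: {b0} ∩ {b0,b1,b2,b4,b6} = {b0}; idom=b0
  b7: preds {b0,b5,b6}: {b0} ∩ {b0,b1,b2,b4,b5} ∩ {b0,b1,b2,b4,b6} = {b0}; idom=b0
  b8: preds {b2,b4,b5,b6,b7}: {b0,b1,b2} ∩ {b0,b1,b2,b4} ∩ {b0,b1,b2,b4,b5} ∩ {b0,b1,b2,b4,b6} ∩ {b0,b7} = {b0}; idom=b0
  b9: preds {b7,b8}: {b0,b7} ∩ {b0,b8} = {b0}; idom=b0

idom(b8) = b0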